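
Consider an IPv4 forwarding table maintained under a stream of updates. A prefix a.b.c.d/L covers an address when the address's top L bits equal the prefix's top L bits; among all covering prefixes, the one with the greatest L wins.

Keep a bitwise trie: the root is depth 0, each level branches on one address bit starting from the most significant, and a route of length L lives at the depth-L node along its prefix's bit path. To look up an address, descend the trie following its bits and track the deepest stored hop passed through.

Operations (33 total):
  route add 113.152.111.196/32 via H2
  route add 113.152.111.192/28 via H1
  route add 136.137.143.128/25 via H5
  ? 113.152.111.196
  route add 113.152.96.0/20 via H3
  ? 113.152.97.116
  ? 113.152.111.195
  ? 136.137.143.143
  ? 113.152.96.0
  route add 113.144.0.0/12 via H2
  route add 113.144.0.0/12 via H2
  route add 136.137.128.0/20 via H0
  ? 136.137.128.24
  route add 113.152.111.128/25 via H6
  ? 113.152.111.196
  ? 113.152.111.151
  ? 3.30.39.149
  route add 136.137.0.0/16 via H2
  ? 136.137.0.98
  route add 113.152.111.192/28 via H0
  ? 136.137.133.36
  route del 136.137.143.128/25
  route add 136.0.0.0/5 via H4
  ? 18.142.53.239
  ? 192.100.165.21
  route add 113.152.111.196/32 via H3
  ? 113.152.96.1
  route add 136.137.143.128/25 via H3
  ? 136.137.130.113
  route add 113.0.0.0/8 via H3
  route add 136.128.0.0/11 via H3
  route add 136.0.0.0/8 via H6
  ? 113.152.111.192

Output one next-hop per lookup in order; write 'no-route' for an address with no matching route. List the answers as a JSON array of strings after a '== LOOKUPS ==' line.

Trace:
  + 113.152.111.196/32 (H2) depth=32
  + 113.152.111.192/28 (H1) depth=28
  + 136.137.143.128/25 (H5) depth=25
  ? 113.152.111.196  path d0:-→d1:-→d2:-→d3:-→d4:-→d5:-→d6:-→d7:-→d8:-→d9:-→d10:-→d11:-→d12:-→d13:-→d14:-→d15:-→d16:-→d17:-→d18:-→d19:-→d20:-→d21:-→d22:-→d23:-→d24:-→d25:-→d26:-→d27:-→d28:H1→d29:-→d30:-→d31:-→d32:H2  best=H2
  + 113.152.96.0/20 (H3) depth=20
  ? 113.152.97.116  path d0:-→d1:-→d2:-→d3:-→d4:-→d5:-→d6:-→d7:-→d8:-→d9:-→d10:-→d11:-→d12:-→d13:-→d14:-→d15:-→d16:-→d17:-→d18:-→d19:-→d20:H3  best=H3
  ? 113.152.111.195  path d0:-→d1:-→d2:-→d3:-→d4:-→d5:-→d6:-→d7:-→d8:-→d9:-→d10:-→d11:-→d12:-→d13:-→d14:-→d15:-→d16:-→d17:-→d18:-→d19:-→d20:H3→d21:-→d22:-→d23:-→d24:-→d25:-→d26:-→d27:-→d28:H1→d29:-  best=H1
  ? 136.137.143.143  path d0:-→d1:-→d2:-→d3:-→d4:-→d5:-→d6:-→d7:-→d8:-→d9:-→d10:-→d11:-→d12:-→d13:-→d14:-→d15:-→d16:-→d17:-→d18:-→d19:-→d20:-→d21:-→d22:-→d23:-→d24:-→d25:H5  best=H5
  ? 113.152.96.0  path d0:-→d1:-→d2:-→d3:-→d4:-→d5:-→d6:-→d7:-→d8:-→d9:-→d10:-→d11:-→d12:-→d13:-→d14:-→d15:-→d16:-→d17:-→d18:-→d19:-→d20:H3  best=H3
  + 113.144.0.0/12 (H2) depth=12
  + 113.144.0.0/12 (H2) depth=12
  + 136.137.128.0/20 (H0) depth=20
  ? 136.137.128.24  path d0:-→d1:-→d2:-→d3:-→d4:-→d5:-→d6:-→d7:-→d8:-→d9:-→d10:-→d11:-→d12:-→d13:-→d14:-→d15:-→d16:-→d17:-→d18:-→d19:-→d20:H0  best=H0
  + 113.152.111.128/25 (H6) depth=25
  ? 113.152.111.196  path d0:-→d1:-→d2:-→d3:-→d4:-→d5:-→d6:-→d7:-→d8:-→d9:-→d10:-→d11:-→d12:H2→d13:-→d14:-→d15:-→d16:-→d17:-→d18:-→d19:-→d20:H3→d21:-→d22:-→d23:-→d24:-→d25:H6→d26:-→d27:-→d28:H1→d29:-→d30:-→d31:-→d32:H2  best=H2
  ? 113.152.111.151  path d0:-→d1:-→d2:-→d3:-→d4:-→d5:-→d6:-→d7:-→d8:-→d9:-→d10:-→d11:-→d12:H2→d13:-→d14:-→d15:-→d16:-→d17:-→d18:-→d19:-→d20:H3→d21:-→d22:-→d23:-→d24:-→d25:H6  best=H6
  ? 3.30.39.149  path d0:-→d1:-  best=no-route
  + 136.137.0.0/16 (H2) depth=16
  ? 136.137.0.98  path d0:-→d1:-→d2:-→d3:-→d4:-→d5:-→d6:-→d7:-→d8:-→d9:-→d10:-→d11:-→d12:-→d13:-→d14:-→d15:-→d16:H2  best=H2
  + 113.152.111.192/28 (H0) depth=28
  ? 136.137.133.36  path d0:-→d1:-→d2:-→d3:-→d4:-→d5:-→d6:-→d7:-→d8:-→d9:-→d10:-→d11:-→d12:-→d13:-→d14:-→d15:-→d16:H2→d17:-→d18:-→d19:-→d20:H0  best=H0
  del 136.137.143.128/25 (clear depth 25)
  + 136.0.0.0/5 (H4) depth=5
  ? 18.142.53.239  path d0:-→d1:-  best=no-route
  ? 192.100.165.21  path d0:-→d1:-  best=no-route
  + 113.152.111.196/32 (H3) depth=32
  ? 113.152.96.1  path d0:-→d1:-→d2:-→d3:-→d4:-→d5:-→d6:-→d7:-→d8:-→d9:-→d10:-→d11:-→d12:H2→d13:-→d14:-→d15:-→d16:-→d17:-→d18:-→d19:-→d20:H3  best=H3
  + 136.137.143.128/25 (H3) depth=25
  ? 136.137.130.113  path d0:-→d1:-→d2:-→d3:-→d4:-→d5:H4→d6:-→d7:-→d8:-→d9:-→d10:-→d11:-→d12:-→d13:-→d14:-→d15:-→d16:H2→d17:-→d18:-→d19:-→d20:H0  best=H0
  + 113.0.0.0/8 (H3) depth=8
  + 136.128.0.0/11 (H3) depth=11
  + 136.0.0.0/8 (H6) depth=8
  ? 113.152.111.192  path d0:-→d1:-→d2:-→d3:-→d4:-→d5:-→d6:-→d7:-→d8:H3→d9:-→d10:-→d11:-→d12:H2→d13:-→d14:-→d15:-→d16:-→d17:-→d18:-→d19:-→d20:H3→d21:-→d22:-→d23:-→d24:-→d25:H6→d26:-→d27:-→d28:H0→d29:-  best=H0

== LOOKUPS ==
["H2","H3","H1","H5","H3","H0","H2","H6","no-route","H2","H0","no-route","no-route","H3","H0","H0"]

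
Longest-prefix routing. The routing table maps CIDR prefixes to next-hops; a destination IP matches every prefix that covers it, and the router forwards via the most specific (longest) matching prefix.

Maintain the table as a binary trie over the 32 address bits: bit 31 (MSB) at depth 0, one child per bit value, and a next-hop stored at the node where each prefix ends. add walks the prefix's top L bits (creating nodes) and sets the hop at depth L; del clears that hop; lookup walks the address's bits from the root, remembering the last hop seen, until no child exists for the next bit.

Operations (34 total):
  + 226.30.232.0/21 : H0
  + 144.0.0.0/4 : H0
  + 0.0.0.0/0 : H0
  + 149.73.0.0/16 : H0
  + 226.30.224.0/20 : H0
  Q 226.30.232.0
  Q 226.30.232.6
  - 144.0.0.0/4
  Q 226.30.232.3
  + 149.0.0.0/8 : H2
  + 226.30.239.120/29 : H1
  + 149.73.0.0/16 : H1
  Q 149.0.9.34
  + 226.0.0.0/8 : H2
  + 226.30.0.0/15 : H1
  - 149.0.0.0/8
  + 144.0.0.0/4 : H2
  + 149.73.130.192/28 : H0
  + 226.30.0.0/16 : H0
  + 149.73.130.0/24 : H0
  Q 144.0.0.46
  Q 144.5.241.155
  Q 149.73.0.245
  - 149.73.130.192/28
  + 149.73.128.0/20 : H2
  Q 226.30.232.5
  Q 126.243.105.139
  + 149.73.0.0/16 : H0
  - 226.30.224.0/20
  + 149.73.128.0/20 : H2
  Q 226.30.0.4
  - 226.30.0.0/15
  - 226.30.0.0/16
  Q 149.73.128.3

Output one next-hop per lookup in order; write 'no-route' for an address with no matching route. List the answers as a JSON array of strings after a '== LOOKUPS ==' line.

Process each operation:
  + 226.30.232.0/21 (H0) depth=21
  + 144.0.0.0/4 (H0) depth=4
  + 0.0.0.0/0 (H0) depth=0
  + 149.73.0.0/16 (H0) depth=16
  + 226.30.224.0/20 (H0) depth=20
  lookup 226.30.232.0: bits 111000100001111011101 walk d0:H0→d1:-→d2:-→d3:-→d4:-→d5:-→d6:-→d7:-→d8:-→d9:-→d10:-→d11:-→d12:-→d13:-→d14:-→d15:-→d16:-→d17:-→d18:-→d19:-→d20:H0→d21:H0 -> H0
  lookup 226.30.232.6: bits 111000100001111011101 walk d0:H0→d1:-→d2:-→d3:-→d4:-→d5:-→d6:-→d7:-→d8:-→d9:-→d10:-→d11:-→d12:-→d13:-→d14:-→d15:-→d16:-→d17:-→d18:-→d19:-→d20:H0→d21:H0 -> H0
  - 144.0.0.0/4 clear@4
  lookup 226.30.232.3: bits 111000100001111011101 walk d0:H0→d1:-→d2:-→d3:-→d4:-→d5:-→d6:-→d7:-→d8:-→d9:-→d10:-→d11:-→d12:-→d13:-→d14:-→d15:-→d16:-→d17:-→d18:-→d19:-→d20:H0→d21:H0 -> H0
  + 149.0.0.0/8 (H2) depth=8
  + 226.30.239.120/29 (H1) depth=29
  + 149.73.0.0/16 (H1) depth=16
  lookup 149.0.9.34: bits 100101010 walk d0:H0→d1:-→d2:-→d3:-→d4:-→d5:-→d6:-→d7:-→d8:H2→d9:- -> H2
  + 226.0.0.0/8 (H2) depth=8
  + 226.30.0.0/15 (H1) depth=15
  - 149.0.0.0/8 clear@8
  + 144.0.0.0/4 (H2) depth=4
  + 149.73.130.192/28 (H0) depth=28
  + 226.30.0.0/16 (H0) depth=16
  + 149.73.130.0/24 (H0) depth=24
  lookup 144.0.0.46: bits 10010 walk d0:H0→d1:-→d2:-→d3:-→d4:H2→d5:- -> H2
  lookup 144.5.241.155: bits 10010 walk d0:H0→d1:-→d2:-→d3:-→d4:H2→d5:- -> H2
  lookup 149.73.0.245: bits 1001010101001001 walk d0:H0→d1:-→d2:-→d3:-→d4:H2→d5:-→d6:-→d7:-→d8:-→d9:-→d10:-→d11:-→d12:-→d13:-→d14:-→d15:-→d16:H1 -> H1
  - 149.73.130.192/28 clear@28
  + 149.73.128.0/20 (H2) depth=20
  lookup 226.30.232.5: bits 111000100001111011101 walk d0:H0→d1:-→d2:-→d3:-→d4:-→d5:-→d6:-→d7:-→d8:H2→d9:-→d10:-→d11:-→d12:-→d13:-→d14:-→d15:H1→d16:H0→d17:-→d18:-→d19:-→d20:H0→d21:H0 -> H0
  lookup 126.243.105.139: bits ε walk d0:H0 -> H0
  + 149.73.0.0/16 (H0) depth=16
  - 226.30.224.0/20 clear@20
  + 149.73.128.0/20 (H2) depth=20
  lookup 226.30.0.4: bits 1110001000011110 walk d0:H0→d1:-→d2:-→d3:-→d4:-→d5:-→d6:-→d7:-→d8:H2→d9:-→d10:-→d11:-→d12:-→d13:-→d14:-→d15:H1→d16:H0 -> H0
  - 226.30.0.0/15 clear@15
  - 226.30.0.0/16 clear@16
  lookup 149.73.128.3: bits 1001010101001001100000 walk d0:H0→d1:-→d2:-→d3:-→d4:H2→d5:-→d6:-→d7:-→d8:-→d9:-→d10:-→d11:-→d12:-→d13:-→d14:-→d15:-→d16:H0→d17:-→d18:-→d19:-→d20:H2→d21:-→d22:- -> H2

== LOOKUPS ==
["H0","H0","H0","H2","H2","H2","H1","H0","H0","H0","H2"]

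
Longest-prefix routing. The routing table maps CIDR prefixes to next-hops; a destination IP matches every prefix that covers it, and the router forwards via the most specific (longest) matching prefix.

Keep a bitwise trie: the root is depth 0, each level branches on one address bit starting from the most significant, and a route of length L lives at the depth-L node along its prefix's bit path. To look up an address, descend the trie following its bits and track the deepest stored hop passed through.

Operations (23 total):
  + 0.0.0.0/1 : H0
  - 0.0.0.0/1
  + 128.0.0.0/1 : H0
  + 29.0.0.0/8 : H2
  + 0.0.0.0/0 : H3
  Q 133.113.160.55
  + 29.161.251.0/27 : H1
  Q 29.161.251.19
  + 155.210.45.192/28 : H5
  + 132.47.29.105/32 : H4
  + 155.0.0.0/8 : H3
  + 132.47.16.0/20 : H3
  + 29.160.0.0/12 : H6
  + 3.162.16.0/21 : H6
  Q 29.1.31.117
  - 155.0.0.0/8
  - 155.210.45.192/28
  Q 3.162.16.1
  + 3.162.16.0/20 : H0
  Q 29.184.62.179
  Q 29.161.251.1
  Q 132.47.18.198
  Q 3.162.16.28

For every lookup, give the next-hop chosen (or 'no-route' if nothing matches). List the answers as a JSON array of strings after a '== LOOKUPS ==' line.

Apply in order:
  add 0.0.0.0/1 -> H0 at depth 1
  del 0.0.0.0/1 (clear depth 1)
  add 128.0.0.0/1 -> H0 at depth 1
  add 29.0.0.0/8 -> H2 at depth 8
  add 0.0.0.0/0 -> H3 at depth 0
  Q 133.113.160.55: descend 1 ; hops seen [H3,H0] ; pick H0
  add 29.161.251.0/27 -> H1 at depth 27
  Q 29.161.251.19: descend 000111011010000111111011000 ; hops seen [H3,H2,H1] ; pick H1
  add 155.210.45.192/28 -> H5 at depth 28
  add 132.47.29.105/32 -> H4 at depth 32
  add 155.0.0.0/8 -> H3 at depth 8
  add 132.47.16.0/20 -> H3 at depth 20
  add 29.160.0.0/12 -> H6 at depth 12
  add 3.162.16.0/21 -> H6 at depth 21
  Q 29.1.31.117: descend 00011101 ; hops seen [H3,H2] ; pick H2
  del 155.0.0.0/8 (clear depth 8)
  del 155.210.45.192/28 (clear depth 28)
  Q 3.162.16.1: descend 000000111010001000010 ; hops seen [H3,H6] ; pick H6
  add 3.162.16.0/20 -> H0 at depth 20
  Q 29.184.62.179: descend 00011101101 ; hops seen [H3,H2] ; pick H2
  Q 29.161.251.1: descend 000111011010000111111011000 ; hops seen [H3,H2,H6,H1] ; pick H1
  Q 132.47.18.198: descend 10000100001011110001 ; hops seen [H3,H0,H3] ; pick H3
  Q 3.162.16.28: descend 000000111010001000010 ; hops seen [H3,H0,H6] ; pick H6

== LOOKUPS ==
["H0","H1","H2","H6","H2","H1","H3","H6"]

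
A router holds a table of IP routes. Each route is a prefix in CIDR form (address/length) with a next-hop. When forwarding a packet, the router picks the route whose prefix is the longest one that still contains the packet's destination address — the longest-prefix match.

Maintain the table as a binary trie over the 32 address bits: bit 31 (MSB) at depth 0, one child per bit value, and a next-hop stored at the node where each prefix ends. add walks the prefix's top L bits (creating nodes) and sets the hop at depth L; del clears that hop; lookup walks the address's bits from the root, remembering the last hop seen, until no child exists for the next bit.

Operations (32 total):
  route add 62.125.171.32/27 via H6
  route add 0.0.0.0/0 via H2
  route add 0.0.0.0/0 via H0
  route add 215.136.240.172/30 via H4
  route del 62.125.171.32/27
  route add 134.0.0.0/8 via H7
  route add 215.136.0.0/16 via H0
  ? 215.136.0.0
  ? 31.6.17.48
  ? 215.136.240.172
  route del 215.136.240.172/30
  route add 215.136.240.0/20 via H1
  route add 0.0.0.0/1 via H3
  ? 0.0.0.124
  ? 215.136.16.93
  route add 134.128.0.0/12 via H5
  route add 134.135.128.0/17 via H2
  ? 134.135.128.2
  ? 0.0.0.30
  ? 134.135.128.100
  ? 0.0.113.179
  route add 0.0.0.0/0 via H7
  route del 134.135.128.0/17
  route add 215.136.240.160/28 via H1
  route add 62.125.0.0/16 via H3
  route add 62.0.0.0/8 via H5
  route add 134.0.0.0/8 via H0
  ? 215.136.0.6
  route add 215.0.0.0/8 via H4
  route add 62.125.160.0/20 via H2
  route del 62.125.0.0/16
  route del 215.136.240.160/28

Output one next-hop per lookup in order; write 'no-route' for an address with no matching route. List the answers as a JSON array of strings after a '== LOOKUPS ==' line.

Process each operation:
  + 62.125.171.32/27 (H6) depth=27
  + 0.0.0.0/0 (H2) depth=0
  + 0.0.0.0/0 (H0) depth=0
  + 215.136.240.172/30 (H4) depth=30
  del 62.125.171.32/27 (clear depth 27)
  + 134.0.0.0/8 (H7) depth=8
  + 215.136.0.0/16 (H0) depth=16
  Q 215.136.0.0: descend 1101011110001000 ; hops seen [H0,H0] ; pick H0
  Q 31.6.17.48: descend 00 ; hops seen [H0] ; pick H0
  Q 215.136.240.172: descend 110101111000100011110000101011 ; hops seen [H0,H0,H4] ; pick H4
  del 215.136.240.172/30 (clear depth 30)
  + 215.136.240.0/20 (H1) depth=20
  + 0.0.0.0/1 (H3) depth=1
  Q 0.0.0.124: descend 00 ; hops seen [H0,H3] ; pick H3
  Q 215.136.16.93: descend 1101011110001000 ; hops seen [H0,H0] ; pick H0
  + 134.128.0.0/12 (H5) depth=12
  + 134.135.128.0/17 (H2) depth=17
  Q 134.135.128.2: descend 10000110100001111 ; hops seen [H0,H7,H5,H2] ; pick H2
  Q 0.0.0.30: descend 00 ; hops seen [H0,H3] ; pick H3
  Q 134.135.128.100: descend 10000110100001111 ; hops seen [H0,H7,H5,H2] ; pick H2
  Q 0.0.113.179: descend 00 ; hops seen [H0,H3] ; pick H3
  + 0.0.0.0/0 (H7) depth=0
  del 134.135.128.0/17 (clear depth 17)
  + 215.136.240.160/28 (H1) depth=28
  + 62.125.0.0/16 (H3) depth=16
  + 62.0.0.0/8 (H5) depth=8
  + 134.0.0.0/8 (H0) depth=8
  Q 215.136.0.6: descend 1101011110001000 ; hops seen [H7,H0] ; pick H0
  + 215.0.0.0/8 (H4) depth=8
  + 62.125.160.0/20 (H2) depth=20
  del 62.125.0.0/16 (clear depth 16)
  del 215.136.240.160/28 (clear depth 28)

== LOOKUPS ==
["H0","H0","H4","H3","H0","H2","H3","H2","H3","H0"]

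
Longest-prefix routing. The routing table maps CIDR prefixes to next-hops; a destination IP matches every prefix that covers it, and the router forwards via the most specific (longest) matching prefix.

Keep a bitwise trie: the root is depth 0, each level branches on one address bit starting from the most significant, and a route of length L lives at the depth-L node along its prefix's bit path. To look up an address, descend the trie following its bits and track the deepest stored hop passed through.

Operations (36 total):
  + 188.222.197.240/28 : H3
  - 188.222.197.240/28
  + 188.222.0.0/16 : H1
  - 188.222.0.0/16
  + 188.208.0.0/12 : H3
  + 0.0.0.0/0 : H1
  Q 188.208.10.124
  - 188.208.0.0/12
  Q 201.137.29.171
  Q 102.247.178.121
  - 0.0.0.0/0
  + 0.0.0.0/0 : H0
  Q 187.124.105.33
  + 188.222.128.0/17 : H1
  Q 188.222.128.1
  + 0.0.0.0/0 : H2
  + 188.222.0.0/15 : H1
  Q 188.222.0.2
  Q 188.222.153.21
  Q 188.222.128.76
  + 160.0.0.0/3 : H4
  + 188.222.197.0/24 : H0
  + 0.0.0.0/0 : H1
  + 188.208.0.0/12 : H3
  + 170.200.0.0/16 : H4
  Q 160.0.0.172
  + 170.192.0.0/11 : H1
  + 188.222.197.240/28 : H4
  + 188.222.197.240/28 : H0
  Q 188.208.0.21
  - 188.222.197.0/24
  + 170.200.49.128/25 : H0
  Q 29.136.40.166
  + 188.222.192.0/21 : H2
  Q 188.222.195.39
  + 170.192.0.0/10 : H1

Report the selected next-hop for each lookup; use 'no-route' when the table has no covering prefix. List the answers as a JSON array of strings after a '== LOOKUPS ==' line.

Trace:
  + 188.222.197.240/28 (H3) depth=28
  - 188.222.197.240/28 clear@28
  + 188.222.0.0/16 (H1) depth=16
  - 188.222.0.0/16 clear@16
  + 188.208.0.0/12 (H3) depth=12
  + 0.0.0.0/0 (H1) depth=0
  Q 188.208.10.124: descend 101111001101 ; hops seen [H1,H3] ; pick H3
  - 188.208.0.0/12 clear@12
  Q 201.137.29.171: descend 1 ; hops seen [H1] ; pick H1
  Q 102.247.178.121: descend ε ; hops seen [H1] ; pick H1
  - 0.0.0.0/0 clear@0
  + 0.0.0.0/0 (H0) depth=0
  Q 187.124.105.33: descend 10111 ; hops seen [H0] ; pick H0
  + 188.222.128.0/17 (H1) depth=17
  Q 188.222.128.1: descend 10111100110111101 ; hops seen [H0,H1] ; pick H1
  + 0.0.0.0/0 (H2) depth=0
  + 188.222.0.0/15 (H1) depth=15
  Q 188.222.0.2: descend 1011110011011110 ; hops seen [H2,H1] ; pick H1
  Q 188.222.153.21: descend 10111100110111101 ; hops seen [H2,H1,H1] ; pick H1
  Q 188.222.128.76: descend 10111100110111101 ; hops seen [H2,H1,H1] ; pick H1
  + 160.0.0.0/3 (H4) depth=3
  + 188.222.197.0/24 (H0) depth=24
  + 0.0.0.0/0 (H1) depth=0
  + 188.208.0.0/12 (H3) depth=12
  + 170.200.0.0/16 (H4) depth=16
  Q 160.0.0.172: descend 1010 ; hops seen [H1,H4] ; pick H4
  + 170.192.0.0/11 (H1) depth=11
  + 188.222.197.240/28 (H4) depth=28
  + 188.222.197.240/28 (H0) depth=28
  Q 188.208.0.21: descend 101111001101 ; hops seen [H1,H4,H3] ; pick H3
  - 188.222.197.0/24 clear@24
  + 170.200.49.128/25 (H0) depth=25
  Q 29.136.40.166: descend ε ; hops seen [H1] ; pick H1
  + 188.222.192.0/21 (H2) depth=21
  Q 188.222.195.39: descend 101111001101111011000 ; hops seen [H1,H4,H3,H1,H1,H2] ; pick H2
  + 170.192.0.0/10 (H1) depth=10

== LOOKUPS ==
["H3","H1","H1","H0","H1","H1","H1","H1","H4","H3","H1","H2"]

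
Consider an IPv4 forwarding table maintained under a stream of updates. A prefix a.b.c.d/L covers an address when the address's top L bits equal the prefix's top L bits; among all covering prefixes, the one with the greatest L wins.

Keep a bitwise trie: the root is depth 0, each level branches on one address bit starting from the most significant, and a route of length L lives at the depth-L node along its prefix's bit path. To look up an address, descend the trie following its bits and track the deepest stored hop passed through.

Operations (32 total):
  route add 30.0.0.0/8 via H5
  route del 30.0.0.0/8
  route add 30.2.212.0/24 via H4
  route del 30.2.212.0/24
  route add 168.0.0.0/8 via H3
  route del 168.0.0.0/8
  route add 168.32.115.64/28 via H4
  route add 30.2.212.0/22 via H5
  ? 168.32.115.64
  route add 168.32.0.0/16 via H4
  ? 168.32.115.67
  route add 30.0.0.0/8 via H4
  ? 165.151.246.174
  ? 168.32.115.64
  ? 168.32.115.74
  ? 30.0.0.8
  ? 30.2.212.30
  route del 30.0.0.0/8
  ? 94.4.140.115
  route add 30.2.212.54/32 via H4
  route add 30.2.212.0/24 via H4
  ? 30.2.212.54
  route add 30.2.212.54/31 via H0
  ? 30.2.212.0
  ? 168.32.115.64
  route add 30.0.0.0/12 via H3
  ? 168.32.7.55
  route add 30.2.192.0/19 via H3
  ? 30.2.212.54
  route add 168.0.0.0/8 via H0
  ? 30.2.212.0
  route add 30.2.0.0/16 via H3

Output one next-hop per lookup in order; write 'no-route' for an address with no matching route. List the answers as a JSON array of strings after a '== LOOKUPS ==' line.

Apply in order:
  add 30.0.0.0/8 -> H5 at depth 8
  - 30.0.0.0/8 clear@8
  add 30.2.212.0/24 -> H4 at depth 24
  - 30.2.212.0/24 clear@24
  add 168.0.0.0/8 -> H3 at depth 8
  - 168.0.0.0/8 clear@8
  add 168.32.115.64/28 -> H4 at depth 28
  add 30.2.212.0/22 -> H5 at depth 22
  ? 168.32.115.64  path d0:-→d1:-→d2:-→d3:-→d4:-→d5:-→d6:-→d7:-→d8:-→d9:-→d10:-→d11:-→d12:-→d13:-→d14:-→d15:-→d16:-→d17:-→d18:-→d19:-→d20:-→d21:-→d22:-→d23:-→d24:-→d25:-→d26:-→d27:-→d28:H4  best=H4
  add 168.32.0.0/16 -> H4 at depth 16
  ? 168.32.115.67  path d0:-→d1:-→d2:-→d3:-→d4:-→d5:-→d6:-→d7:-→d8:-→d9:-→d10:-→d11:-→d12:-→d13:-→d14:-→d15:-→d16:H4→d17:-→d18:-→d19:-→d20:-→d21:-→d22:-→d23:-→d24:-→d25:-→d26:-→d27:-→d28:H4  best=H4
  add 30.0.0.0/8 -> H4 at depth 8
  ? 165.151.246.174  path d0:-→d1:-→d2:-→d3:-→d4:-  best=no-route
  ? 168.32.115.64  path d0:-→d1:-→d2:-→d3:-→d4:-→d5:-→d6:-→d7:-→d8:-→d9:-→d10:-→d11:-→d12:-→d13:-→d14:-→d15:-→d16:H4→d17:-→d18:-→d19:-→d20:-→d21:-→d22:-→d23:-→d24:-→d25:-→d26:-→d27:-→d28:H4  best=H4
  ? 168.32.115.74  path d0:-→d1:-→d2:-→d3:-→d4:-→d5:-→d6:-→d7:-→d8:-→d9:-→d10:-→d11:-→d12:-→d13:-→d14:-→d15:-→d16:H4→d17:-→d18:-→d19:-→d20:-→d21:-→d22:-→d23:-→d24:-→d25:-→d26:-→d27:-→d28:H4  best=H4
  ? 30.0.0.8  path d0:-→d1:-→d2:-→d3:-→d4:-→d5:-→d6:-→d7:-→d8:H4→d9:-→d10:-→d11:-→d12:-→d13:-→d14:-  best=H4
  ? 30.2.212.30  path d0:-→d1:-→d2:-→d3:-→d4:-→d5:-→d6:-→d7:-→d8:H4→d9:-→d10:-→d11:-→d12:-→d13:-→d14:-→d15:-→d16:-→d17:-→d18:-→d19:-→d20:-→d21:-→d22:H5→d23:-→d24:-  best=H5
  - 30.0.0.0/8 clear@8
  ? 94.4.140.115  path d0:-→d1:-  best=no-route
  add 30.2.212.54/32 -> H4 at depth 32
  add 30.2.212.0/24 -> H4 at depth 24
  ? 30.2.212.54  path d0:-→d1:-→d2:-→d3:-→d4:-→d5:-→d6:-→d7:-→d8:-→d9:-→d10:-→d11:-→d12:-→d13:-→d14:-→d15:-→d16:-→d17:-→d18:-→d19:-→d20:-→d21:-→d22:H5→d23:-→d24:H4→d25:-→d26:-→d27:-→d28:-→d29:-→d30:-→d31:-→d32:H4  best=H4
  add 30.2.212.54/31 -> H0 at depth 31
  ? 30.2.212.0  path d0:-→d1:-→d2:-→d3:-→d4:-→d5:-→d6:-→d7:-→d8:-→d9:-→d10:-→d11:-→d12:-→d13:-→d14:-→d15:-→d16:-→d17:-→d18:-→d19:-→d20:-→d21:-→d22:H5→d23:-→d24:H4→d25:-→d26:-  best=H4
  ? 168.32.115.64  path d0:-→d1:-→d2:-→d3:-→d4:-→d5:-→d6:-→d7:-→d8:-→d9:-→d10:-→d11:-→d12:-→d13:-→d14:-→d15:-→d16:H4→d17:-→d18:-→d19:-→d20:-→d21:-→d22:-→d23:-→d24:-→d25:-→d26:-→d27:-→d28:H4  best=H4
  add 30.0.0.0/12 -> H3 at depth 12
  ? 168.32.7.55  path d0:-→d1:-→d2:-→d3:-→d4:-→d5:-→d6:-→d7:-→d8:-→d9:-→d10:-→d11:-→d12:-→d13:-→d14:-→d15:-→d16:H4→d17:-  best=H4
  add 30.2.192.0/19 -> H3 at depth 19
  ? 30.2.212.54  path d0:-→d1:-→d2:-→d3:-→d4:-→d5:-→d6:-→d7:-→d8:-→d9:-→d10:-→d11:-→d12:H3→d13:-→d14:-→d15:-→d16:-→d17:-→d18:-→d19:H3→d20:-→d21:-→d22:H5→d23:-→d24:H4→d25:-→d26:-→d27:-→d28:-→d29:-→d30:-→d31:H0→d32:H4  best=H4
  add 168.0.0.0/8 -> H0 at depth 8
  ? 30.2.212.0  path d0:-→d1:-→d2:-→d3:-→d4:-→d5:-→d6:-→d7:-→d8:-→d9:-→d10:-→d11:-→d12:H3→d13:-→d14:-→d15:-→d16:-→d17:-→d18:-→d19:H3→d20:-→d21:-→d22:H5→d23:-→d24:H4→d25:-→d26:-  best=H4
  add 30.2.0.0/16 -> H3 at depth 16

== LOOKUPS ==
["H4","H4","no-route","H4","H4","H4","H5","no-route","H4","H4","H4","H4","H4","H4"]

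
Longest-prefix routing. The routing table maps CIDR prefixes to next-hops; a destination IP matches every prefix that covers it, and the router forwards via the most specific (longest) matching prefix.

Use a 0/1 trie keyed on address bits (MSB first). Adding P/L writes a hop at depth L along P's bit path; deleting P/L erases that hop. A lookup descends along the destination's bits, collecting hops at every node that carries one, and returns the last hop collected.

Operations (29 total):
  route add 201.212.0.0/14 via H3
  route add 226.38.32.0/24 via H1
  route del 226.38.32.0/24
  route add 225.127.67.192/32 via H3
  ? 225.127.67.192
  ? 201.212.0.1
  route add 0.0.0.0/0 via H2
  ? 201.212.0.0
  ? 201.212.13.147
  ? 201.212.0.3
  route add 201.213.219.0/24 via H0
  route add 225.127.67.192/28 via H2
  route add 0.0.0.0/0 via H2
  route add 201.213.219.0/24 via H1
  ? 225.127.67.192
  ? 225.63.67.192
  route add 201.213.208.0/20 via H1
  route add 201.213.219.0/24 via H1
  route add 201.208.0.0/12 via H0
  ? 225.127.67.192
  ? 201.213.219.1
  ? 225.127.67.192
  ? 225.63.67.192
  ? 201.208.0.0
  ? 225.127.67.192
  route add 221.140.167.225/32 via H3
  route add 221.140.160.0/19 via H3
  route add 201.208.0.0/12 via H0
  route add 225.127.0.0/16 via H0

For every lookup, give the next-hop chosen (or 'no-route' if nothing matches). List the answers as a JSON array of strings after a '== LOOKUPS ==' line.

Trace:
  + 201.212.0.0/14 (H3) depth=14
  + 226.38.32.0/24 (H1) depth=24
  - 226.38.32.0/24 clear@24
  + 225.127.67.192/32 (H3) depth=32
  Q 225.127.67.192: descend 11100001011111110100001111000000 ; hops seen [H3] ; pick H3
  Q 201.212.0.1: descend 11001001110101 ; hops seen [H3] ; pick H3
  + 0.0.0.0/0 (H2) depth=0
  Q 201.212.0.0: descend 11001001110101 ; hops seen [H2,H3] ; pick H3
  Q 201.212.13.147: descend 11001001110101 ; hops seen [H2,H3] ; pick H3
  Q 201.212.0.3: descend 11001001110101 ; hops seen [H2,H3] ; pick H3
  + 201.213.219.0/24 (H0) depth=24
  + 225.127.67.192/28 (H2) depth=28
  + 0.0.0.0/0 (H2) depth=0
  + 201.213.219.0/24 (H1) depth=24
  Q 225.127.67.192: descend 11100001011111110100001111000000 ; hops seen [H2,H2,H3] ; pick H3
  Q 225.63.67.192: descend 111000010 ; hops seen [H2] ; pick H2
  + 201.213.208.0/20 (H1) depth=20
  + 201.213.219.0/24 (H1) depth=24
  + 201.208.0.0/12 (H0) depth=12
  Q 225.127.67.192: descend 11100001011111110100001111000000 ; hops seen [H2,H2,H3] ; pick H3
  Q 201.213.219.1: descend 110010011101010111011011 ; hops seen [H2,H0,H3,H1,H1] ; pick H1
  Q 225.127.67.192: descend 11100001011111110100001111000000 ; hops seen [H2,H2,H3] ; pick H3
  Q 225.63.67.192: descend 111000010 ; hops seen [H2] ; pick H2
  Q 201.208.0.0: descend 1100100111010 ; hops seen [H2,H0] ; pick H0
  Q 225.127.67.192: descend 11100001011111110100001111000000 ; hops seen [H2,H2,H3] ; pick H3
  + 221.140.167.225/32 (H3) depth=32
  + 221.140.160.0/19 (H3) depth=19
  + 201.208.0.0/12 (H0) depth=12
  + 225.127.0.0/16 (H0) depth=16

== LOOKUPS ==
["H3","H3","H3","H3","H3","H3","H2","H3","H1","H3","H2","H0","H3"]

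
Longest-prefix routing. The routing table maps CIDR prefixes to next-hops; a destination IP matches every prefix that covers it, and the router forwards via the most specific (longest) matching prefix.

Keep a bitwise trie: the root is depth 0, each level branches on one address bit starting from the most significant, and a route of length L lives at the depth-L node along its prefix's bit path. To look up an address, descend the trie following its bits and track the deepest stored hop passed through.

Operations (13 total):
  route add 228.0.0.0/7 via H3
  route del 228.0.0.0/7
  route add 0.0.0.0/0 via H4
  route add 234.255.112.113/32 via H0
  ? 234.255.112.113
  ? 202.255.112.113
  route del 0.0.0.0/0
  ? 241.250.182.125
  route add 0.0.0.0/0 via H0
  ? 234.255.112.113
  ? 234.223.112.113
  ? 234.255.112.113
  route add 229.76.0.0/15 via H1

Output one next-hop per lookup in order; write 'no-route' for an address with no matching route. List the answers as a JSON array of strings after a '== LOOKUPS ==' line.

Trace:
  add 228.0.0.0/7 -> H3 at depth 7
  del 228.0.0.0/7 (clear depth 7)
  add 0.0.0.0/0 -> H4 at depth 0
  add 234.255.112.113/32 -> H0 at depth 32
  ? 234.255.112.113  path d0:H4→d1:-→d2:-→d3:-→d4:-→d5:-→d6:-→d7:-→d8:-→d9:-→d10:-→d11:-→d12:-→d13:-→d14:-→d15:-→d16:-→d17:-→d18:-→d19:-→d20:-→d21:-→d22:-→d23:-→d24:-→d25:-→d26:-→d27:-→d28:-→d29:-→d30:-→d31:-→d32:H0  best=H0
  ? 202.255.112.113  path d0:H4→d1:-→d2:-  best=H4
  del 0.0.0.0/0 (clear depth 0)
  ? 241.250.182.125  path d0:-→d1:-→d2:-→d3:-  best=no-route
  add 0.0.0.0/0 -> H0 at depth 0
  ? 234.255.112.113  path d0:H0→d1:-→d2:-→d3:-→d4:-→d5:-→d6:-→d7:-→d8:-→d9:-→d10:-→d11:-→d12:-→d13:-→d14:-→d15:-→d16:-→d17:-→d18:-→d19:-→d20:-→d21:-→d22:-→d23:-→d24:-→d25:-→d26:-→d27:-→d28:-→d29:-→d30:-→d31:-→d32:H0  best=H0
  ? 234.223.112.113  path d0:H0→d1:-→d2:-→d3:-→d4:-→d5:-→d6:-→d7:-→d8:-→d9:-→d10:-  best=H0
  ? 234.255.112.113  path d0:H0→d1:-→d2:-→d3:-→d4:-→d5:-→d6:-→d7:-→d8:-→d9:-→d10:-→d11:-→d12:-→d13:-→d14:-→d15:-→d16:-→d17:-→d18:-→d19:-→d20:-→d21:-→d22:-→d23:-→d24:-→d25:-→d26:-→d27:-→d28:-→d29:-→d30:-→d31:-→d32:H0  best=H0
  add 229.76.0.0/15 -> H1 at depth 15

== LOOKUPS ==
["H0","H4","no-route","H0","H0","H0"]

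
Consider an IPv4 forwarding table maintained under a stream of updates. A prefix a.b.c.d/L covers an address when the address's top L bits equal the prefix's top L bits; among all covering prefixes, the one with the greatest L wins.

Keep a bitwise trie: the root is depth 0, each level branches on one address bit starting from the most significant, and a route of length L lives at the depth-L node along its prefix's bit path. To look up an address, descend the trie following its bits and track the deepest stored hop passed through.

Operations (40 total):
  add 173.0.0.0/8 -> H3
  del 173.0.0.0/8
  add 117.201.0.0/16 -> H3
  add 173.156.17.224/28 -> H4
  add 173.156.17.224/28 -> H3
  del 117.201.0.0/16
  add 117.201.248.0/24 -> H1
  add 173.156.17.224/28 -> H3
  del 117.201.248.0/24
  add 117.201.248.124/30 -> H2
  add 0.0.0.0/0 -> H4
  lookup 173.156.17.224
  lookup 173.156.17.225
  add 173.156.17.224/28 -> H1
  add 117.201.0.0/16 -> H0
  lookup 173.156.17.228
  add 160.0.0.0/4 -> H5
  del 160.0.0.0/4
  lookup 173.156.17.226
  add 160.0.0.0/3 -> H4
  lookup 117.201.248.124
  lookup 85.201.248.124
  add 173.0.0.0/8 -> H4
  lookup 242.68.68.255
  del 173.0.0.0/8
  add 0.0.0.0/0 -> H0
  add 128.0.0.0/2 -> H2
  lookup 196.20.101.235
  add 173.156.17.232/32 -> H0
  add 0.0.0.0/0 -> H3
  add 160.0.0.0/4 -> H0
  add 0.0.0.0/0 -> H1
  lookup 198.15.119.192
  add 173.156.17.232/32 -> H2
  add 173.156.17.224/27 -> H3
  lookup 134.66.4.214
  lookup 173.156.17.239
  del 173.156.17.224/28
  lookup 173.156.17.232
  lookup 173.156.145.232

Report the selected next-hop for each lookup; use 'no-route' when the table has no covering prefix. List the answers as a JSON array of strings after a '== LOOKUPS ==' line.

Apply in order:
  + 173.0.0.0/8 (H3) depth=8
  del 173.0.0.0/8 (clear depth 8)
  + 117.201.0.0/16 (H3) depth=16
  + 173.156.17.224/28 (H4) depth=28
  + 173.156.17.224/28 (H3) depth=28
  del 117.201.0.0/16 (clear depth 16)
  + 117.201.248.0/24 (H1) depth=24
  + 173.156.17.224/28 (H3) depth=28
  del 117.201.248.0/24 (clear depth 24)
  + 117.201.248.124/30 (H2) depth=30
  + 0.0.0.0/0 (H4) depth=0
  lookup 173.156.17.224: bits 1010110110011100000100011110 walk d0:H4→d1:-→d2:-→d3:-→d4:-→d5:-→d6:-→d7:-→d8:-→d9:-→d10:-→d11:-→d12:-→d13:-→d14:-→d15:-→d16:-→d17:-→d18:-→d19:-→d20:-→d21:-→d22:-→d23:-→d24:-→d25:-→d26:-→d27:-→d28:H3 -> H3
  lookup 173.156.17.225: bits 1010110110011100000100011110 walk d0:H4→d1:-→d2:-→d3:-→d4:-→d5:-→d6:-→d7:-→d8:-→d9:-→d10:-→d11:-→d12:-→d13:-→d14:-→d15:-→d16:-→d17:-→d18:-→d19:-→d20:-→d21:-→d22:-→d23:-→d24:-→d25:-→d26:-→d27:-→d28:H3 -> H3
  + 173.156.17.224/28 (H1) depth=28
  + 117.201.0.0/16 (H0) depth=16
  lookup 173.156.17.228: bits 1010110110011100000100011110 walk d0:H4→d1:-→d2:-→d3:-→d4:-→d5:-→d6:-→d7:-→d8:-→d9:-→d10:-→d11:-→d12:-→d13:-→d14:-→d15:-→d16:-→d17:-→d18:-→d19:-→d20:-→d21:-→d22:-→d23:-→d24:-→d25:-→d26:-→d27:-→d28:H1 -> H1
  + 160.0.0.0/4 (H5) depth=4
  del 160.0.0.0/4 (clear depth 4)
  lookup 173.156.17.226: bits 1010110110011100000100011110 walk d0:H4→d1:-→d2:-→d3:-→d4:-→d5:-→d6:-→d7:-→d8:-→d9:-→d10:-→d11:-→d12:-→d13:-→d14:-→d15:-→d16:-→d17:-→d18:-→d19:-→d20:-→d21:-→d22:-→d23:-→d24:-→d25:-→d26:-→d27:-→d28:H1 -> H1
  + 160.0.0.0/3 (H4) depth=3
  lookup 117.201.248.124: bits 011101011100100111111000011111 walk d0:H4→d1:-→d2:-→d3:-→d4:-→d5:-→d6:-→d7:-→d8:-→d9:-→d10:-→d11:-→d12:-→d13:-→d14:-→d15:-→d16:H0→d17:-→d18:-→d19:-→d20:-→d21:-→d22:-→d23:-→d24:-→d25:-→d26:-→d27:-→d28:-→d29:-→d30:H2 -> H2
  lookup 85.201.248.124: bits 01 walk d0:H4→d1:-→d2:- -> H4
  + 173.0.0.0/8 (H4) depth=8
  lookup 242.68.68.255: bits 1 walk d0:H4→d1:- -> H4
  del 173.0.0.0/8 (clear depth 8)
  + 0.0.0.0/0 (H0) depth=0
  + 128.0.0.0/2 (H2) depth=2
  lookup 196.20.101.235: bits 1 walk d0:H0→d1:- -> H0
  + 173.156.17.232/32 (H0) depth=32
  + 0.0.0.0/0 (H3) depth=0
  + 160.0.0.0/4 (H0) depth=4
  + 0.0.0.0/0 (H1) depth=0
  lookup 198.15.119.192: bits 1 walk d0:H1→d1:- -> H1
  + 173.156.17.232/32 (H2) depth=32
  + 173.156.17.224/27 (H3) depth=27
  lookup 134.66.4.214: bits 10 walk d0:H1→d1:-→d2:H2 -> H2
  lookup 173.156.17.239: bits 10101101100111000001000111101 walk d0:H1→d1:-→d2:H2→d3:H4→d4:H0→d5:-→d6:-→d7:-→d8:-→d9:-→d10:-→d11:-→d12:-→d13:-→d14:-→d15:-→d16:-→d17:-→d18:-→d19:-→d20:-→d21:-→d22:-→d23:-→d24:-→d25:-→d26:-→d27:H3→d28:H1→d29:- -> H1
  del 173.156.17.224/28 (clear depth 28)
  lookup 173.156.17.232: bits 10101101100111000001000111101000 walk d0:H1→d1:-→d2:H2→d3:H4→d4:H0→d5:-→d6:-→d7:-→d8:-→d9:-→d10:-→d11:-→d12:-→d13:-→d14:-→d15:-→d16:-→d17:-→d18:-→d19:-→d20:-→d21:-→d22:-→d23:-→d24:-→d25:-→d26:-→d27:H3→d28:-→d29:-→d30:-→d31:-→d32:H2 -> H2
  lookup 173.156.145.232: bits 1010110110011100 walk d0:H1→d1:-→d2:H2→d3:H4→d4:H0→d5:-→d6:-→d7:-→d8:-→d9:-→d10:-→d11:-→d12:-→d13:-→d14:-→d15:-→d16:- -> H0

== LOOKUPS ==
["H3","H3","H1","H1","H2","H4","H4","H0","H1","H2","H1","H2","H0"]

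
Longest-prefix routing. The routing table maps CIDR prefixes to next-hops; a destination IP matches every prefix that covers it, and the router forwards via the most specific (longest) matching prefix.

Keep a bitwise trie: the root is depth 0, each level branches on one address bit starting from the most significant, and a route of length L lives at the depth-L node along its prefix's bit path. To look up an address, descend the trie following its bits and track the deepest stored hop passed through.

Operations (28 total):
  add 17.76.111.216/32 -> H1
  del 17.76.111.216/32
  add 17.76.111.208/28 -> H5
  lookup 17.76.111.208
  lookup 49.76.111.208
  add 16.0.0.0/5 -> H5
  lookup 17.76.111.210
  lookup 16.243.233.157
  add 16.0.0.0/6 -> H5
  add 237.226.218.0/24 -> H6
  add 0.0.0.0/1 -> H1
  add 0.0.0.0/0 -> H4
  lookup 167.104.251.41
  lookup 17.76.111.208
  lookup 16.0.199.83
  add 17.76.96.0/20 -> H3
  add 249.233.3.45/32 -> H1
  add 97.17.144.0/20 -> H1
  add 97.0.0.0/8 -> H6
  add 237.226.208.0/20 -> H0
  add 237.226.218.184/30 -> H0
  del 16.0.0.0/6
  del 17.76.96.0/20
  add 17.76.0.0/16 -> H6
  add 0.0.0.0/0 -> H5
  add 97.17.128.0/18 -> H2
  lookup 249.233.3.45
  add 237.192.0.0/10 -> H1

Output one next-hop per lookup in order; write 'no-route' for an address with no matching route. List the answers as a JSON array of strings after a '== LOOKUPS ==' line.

Apply in order:
  add 17.76.111.216/32 -> H1 at depth 32
  del 17.76.111.216/32 (clear depth 32)
  add 17.76.111.208/28 -> H5 at depth 28
  Q 17.76.111.208: descend 0001000101001100011011111101 ; hops seen [H5] ; pick H5
  Q 49.76.111.208: descend 00 ; hops seen [∅] ; pick no-route
  add 16.0.0.0/5 -> H5 at depth 5
  Q 17.76.111.210: descend 0001000101001100011011111101 ; hops seen [H5,H5] ; pick H5
  Q 16.243.233.157: descend 0001000 ; hops seen [H5] ; pick H5
  add 16.0.0.0/6 -> H5 at depth 6
  add 237.226.218.0/24 -> H6 at depth 24
  add 0.0.0.0/1 -> H1 at depth 1
  add 0.0.0.0/0 -> H4 at depth 0
  Q 167.104.251.41: descend 1 ; hops seen [H4] ; pick H4
  Q 17.76.111.208: descend 0001000101001100011011111101 ; hops seen [H4,H1,H5,H5,H5] ; pick H5
  Q 16.0.199.83: descend 0001000 ; hops seen [H4,H1,H5,H5] ; pick H5
  add 17.76.96.0/20 -> H3 at depth 20
  add 249.233.3.45/32 -> H1 at depth 32
  add 97.17.144.0/20 -> H1 at depth 20
  add 97.0.0.0/8 -> H6 at depth 8
  add 237.226.208.0/20 -> H0 at depth 20
  add 237.226.218.184/30 -> H0 at depth 30
  del 16.0.0.0/6 (clear depth 6)
  del 17.76.96.0/20 (clear depth 20)
  add 17.76.0.0/16 -> H6 at depth 16
  add 0.0.0.0/0 -> H5 at depth 0
  add 97.17.128.0/18 -> H2 at depth 18
  Q 249.233.3.45: descend 11111001111010010000001100101101 ; hops seen [H5,H1] ; pick H1
  add 237.192.0.0/10 -> H1 at depth 10

== LOOKUPS ==
["H5","no-route","H5","H5","H4","H5","H5","H1"]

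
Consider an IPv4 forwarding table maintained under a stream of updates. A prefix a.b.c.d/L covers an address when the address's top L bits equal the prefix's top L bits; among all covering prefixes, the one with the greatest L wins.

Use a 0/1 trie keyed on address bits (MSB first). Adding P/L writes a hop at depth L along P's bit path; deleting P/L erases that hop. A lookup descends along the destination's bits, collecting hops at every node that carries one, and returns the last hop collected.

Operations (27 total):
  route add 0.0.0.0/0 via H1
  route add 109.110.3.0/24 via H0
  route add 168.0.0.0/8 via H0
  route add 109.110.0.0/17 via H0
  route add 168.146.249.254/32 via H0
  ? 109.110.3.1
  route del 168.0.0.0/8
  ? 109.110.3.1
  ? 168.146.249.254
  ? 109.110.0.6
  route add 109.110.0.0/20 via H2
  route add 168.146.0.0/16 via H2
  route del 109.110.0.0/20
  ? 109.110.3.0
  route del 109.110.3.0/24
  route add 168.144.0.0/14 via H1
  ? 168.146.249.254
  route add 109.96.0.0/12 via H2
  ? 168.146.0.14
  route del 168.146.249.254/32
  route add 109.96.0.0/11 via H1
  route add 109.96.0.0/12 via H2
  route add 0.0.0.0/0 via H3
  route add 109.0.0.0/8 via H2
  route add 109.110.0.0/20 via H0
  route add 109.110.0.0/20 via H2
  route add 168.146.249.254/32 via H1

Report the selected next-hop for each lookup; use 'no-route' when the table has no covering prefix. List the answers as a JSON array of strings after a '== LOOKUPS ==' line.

Apply in order:
  add 0.0.0.0/0 -> H1 at depth 0
  add 109.110.3.0/24 -> H0 at depth 24
  add 168.0.0.0/8 -> H0 at depth 8
  add 109.110.0.0/17 -> H0 at depth 17
  add 168.146.249.254/32 -> H0 at depth 32
  ? 109.110.3.1  path d0:H1→d1:-→d2:-→d3:-→d4:-→d5:-→d6:-→d7:-→d8:-→d9:-→d10:-→d11:-→d12:-→d13:-→d14:-→d15:-→d16:-→d17:H0→d18:-→d19:-→d20:-→d21:-→d22:-→d23:-→d24:H0  best=H0
  - 168.0.0.0/8 clear@8
  ? 109.110.3.1  path d0:H1→d1:-→d2:-→d3:-→d4:-→d5:-→d6:-→d7:-→d8:-→d9:-→d10:-→d11:-→d12:-→d13:-→d14:-→d15:-→d16:-→d17:H0→d18:-→d19:-→d20:-→d21:-→d22:-→d23:-→d24:H0  best=H0
  ? 168.146.249.254  path d0:H1→d1:-→d2:-→d3:-→d4:-→d5:-→d6:-→d7:-→d8:-→d9:-→d10:-→d11:-→d12:-→d13:-→d14:-→d15:-→d16:-→d17:-→d18:-→d19:-→d20:-→d21:-→d22:-→d23:-→d24:-→d25:-→d26:-→d27:-→d28:-→d29:-→d30:-→d31:-→d32:H0  best=H0
  ? 109.110.0.6  path d0:H1→d1:-→d2:-→d3:-→d4:-→d5:-→d6:-→d7:-→d8:-→d9:-→d10:-→d11:-→d12:-→d13:-→d14:-→d15:-→d16:-→d17:H0→d18:-→d19:-→d20:-→d21:-→d22:-  best=H0
  add 109.110.0.0/20 -> H2 at depth 20
  add 168.146.0.0/16 -> H2 at depth 16
  - 109.110.0.0/20 clear@20
  ? 109.110.3.0  path d0:H1→d1:-→d2:-→d3:-→d4:-→d5:-→d6:-→d7:-→d8:-→d9:-→d10:-→d11:-→d12:-→d13:-→d14:-→d15:-→d16:-→d17:H0→d18:-→d19:-→d20:-→d21:-→d22:-→d23:-→d24:H0  best=H0
  - 109.110.3.0/24 clear@24
  add 168.144.0.0/14 -> H1 at depth 14
  ? 168.146.249.254  path d0:H1→d1:-→d2:-→d3:-→d4:-→d5:-→d6:-→d7:-→d8:-→d9:-→d10:-→d11:-→d12:-→d13:-→d14:H1→d15:-→d16:H2→d17:-→d18:-→d19:-→d20:-→d21:-→d22:-→d23:-→d24:-→d25:-→d26:-→d27:-→d28:-→d29:-→d30:-→d31:-→d32:H0  best=H0
  add 109.96.0.0/12 -> H2 at depth 12
  ? 168.146.0.14  path d0:H1→d1:-→d2:-→d3:-→d4:-→d5:-→d6:-→d7:-→d8:-→d9:-→d10:-→d11:-→d12:-→d13:-→d14:H1→d15:-→d16:H2  best=H2
  - 168.146.249.254/32 clear@32
  add 109.96.0.0/11 -> H1 at depth 11
  add 109.96.0.0/12 -> H2 at depth 12
  add 0.0.0.0/0 -> H3 at depth 0
  add 109.0.0.0/8 -> H2 at depth 8
  add 109.110.0.0/20 -> H0 at depth 20
  add 109.110.0.0/20 -> H2 at depth 20
  add 168.146.249.254/32 -> H1 at depth 32

== LOOKUPS ==
["H0","H0","H0","H0","H0","H0","H2"]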